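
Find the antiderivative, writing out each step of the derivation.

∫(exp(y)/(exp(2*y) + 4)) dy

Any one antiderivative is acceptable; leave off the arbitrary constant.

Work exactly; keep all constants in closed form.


Step 1. Substitute u = exp(y), turning ∫(exp(y)/(exp(2*y) + 4)) dy into ∫(1/(u**2 + 4)) du: now ∫(1/(u**2 + 4)) du.
Step 2. Evaluate the standard form: now atan(u/2)/2.
Step 3. Substitute back u = exp(y): now atan(exp(y)/2)/2.
Answer: atan(exp(y)/2)/2.


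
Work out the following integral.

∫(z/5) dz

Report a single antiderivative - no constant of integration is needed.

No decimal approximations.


Answer: z**2/10.


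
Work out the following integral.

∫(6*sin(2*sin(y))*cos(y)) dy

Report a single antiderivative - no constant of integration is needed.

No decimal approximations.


Answer: -3*cos(2*sin(y)).


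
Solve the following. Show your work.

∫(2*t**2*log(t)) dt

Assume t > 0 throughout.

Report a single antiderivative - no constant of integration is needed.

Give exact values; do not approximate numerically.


Step 1. Integrate ∫(2*t**2*log(t)) dt by parts with u = log(t), dv = (2*t**2) dt, so v = 2*t**3/3 [assuming t > 0]: now 2*t**3*log(t)/3 + ∫(-2*t**2/3) dt.
Step 2. Evaluate the standard form: now 2*t**3*log(t)/3 - 2*t**3/9.
Answer: 2*t**3*log(t)/3 - 2*t**3/9.


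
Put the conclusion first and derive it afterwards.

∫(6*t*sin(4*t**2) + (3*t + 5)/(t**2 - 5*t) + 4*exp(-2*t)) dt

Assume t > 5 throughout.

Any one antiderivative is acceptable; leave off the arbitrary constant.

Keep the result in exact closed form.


The answer is -log(t) + 4*log(t - 5) - 3*cos(4*t**2)/4 - 2*exp(-2*t).
Step 1. Rewrite: now ∫(6*t*sin(4*t**2)) dt + ∫((3*t + 5)/(t**2 - 5*t)) dt + ∫(4*exp(-2*t)) dt.
Step 2. Decompose ∫((3*t + 5)/(t**2 - 5*t)) dt by partial fractions, (3*t + 5)/(t**2 - 5*t) = 4/(t - 5) - 1/t: now ∫(-1/t) dt + ∫(6*t*sin(4*t**2)) dt + ∫(4/(t - 5)) dt + ∫(4*exp(-2*t)) dt.
Step 3. Evaluate the standard form [assuming t > 0]: now -log(t) + ∫(6*t*sin(4*t**2)) dt + ∫(4/(t - 5)) dt + ∫(4*exp(-2*t)) dt.
Step 4. Evaluate the standard form [assuming t > 5]: now -log(t) + 4*log(t - 5) + ∫(6*t*sin(4*t**2)) dt + ∫(4*exp(-2*t)) dt.
Step 5. Evaluate the standard form: now -log(t) + 4*log(t - 5) + ∫(6*t*sin(4*t**2)) dt - 2*exp(-2*t).
Step 6. Substitute u = t**2, turning ∫(6*t*sin(4*t**2)) dt into ∫(3*sin(4*u)) du: now -log(t) + 4*log(t - 5) + ∫(3*sin(4*u)) du - 2*exp(-2*t).
Step 7. Evaluate the standard form: now -log(t) + 4*log(t - 5) - 3*cos(4*u)/4 - 2*exp(-2*t).
Step 8. Substitute back u = t**2: now -log(t) + 4*log(t - 5) - 3*cos(4*t**2)/4 - 2*exp(-2*t).
Answer: -log(t) + 4*log(t - 5) - 3*cos(4*t**2)/4 - 2*exp(-2*t).


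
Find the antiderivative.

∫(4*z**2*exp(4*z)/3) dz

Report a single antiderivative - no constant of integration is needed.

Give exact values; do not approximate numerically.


Answer: z**2*exp(4*z)/3 - z*exp(4*z)/6 + exp(4*z)/24.


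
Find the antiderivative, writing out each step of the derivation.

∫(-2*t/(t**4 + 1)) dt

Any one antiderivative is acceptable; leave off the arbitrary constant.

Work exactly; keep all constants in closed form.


Step 1. Substitute u = t**2, turning ∫(-2*t/(t**4 + 1)) dt into ∫(-1/(u**2 + 1)) du: now ∫(-1/(u**2 + 1)) du.
Step 2. Evaluate the standard form: now -atan(u).
Step 3. Substitute back u = t**2: now -atan(t**2).
Answer: -atan(t**2).


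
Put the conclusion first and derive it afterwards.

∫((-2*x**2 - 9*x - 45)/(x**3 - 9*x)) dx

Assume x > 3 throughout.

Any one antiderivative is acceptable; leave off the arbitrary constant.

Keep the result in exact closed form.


The answer is 5*log(x) - 5*log(x - 3) - 2*log(x + 3).
Step 1. Decompose ∫((-2*x**2 - 9*x - 45)/(x**3 - 9*x)) dx by partial fractions, (-2*x**2 - 9*x - 45)/(x**3 - 9*x) = -2/(x + 3) - 5/(x - 3) + 5/x: now ∫(5/x) dx + ∫(-5/(x - 3)) dx + ∫(-2/(x + 3)) dx.
Step 2. Evaluate the standard form [assuming x > -3]: now -2*log(x + 3) + ∫(5/x) dx + ∫(-5/(x - 3)) dx.
Step 3. Evaluate the standard form [assuming x > 3]: now -5*log(x - 3) - 2*log(x + 3) + ∫(5/x) dx.
Step 4. Evaluate the standard form [assuming x > 0]: now 5*log(x) - 5*log(x - 3) - 2*log(x + 3).
Answer: 5*log(x) - 5*log(x - 3) - 2*log(x + 3).


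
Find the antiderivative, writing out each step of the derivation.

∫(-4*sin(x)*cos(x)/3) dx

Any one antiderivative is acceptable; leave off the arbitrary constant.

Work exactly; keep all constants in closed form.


Step 1. Substitute u = sin(x), turning ∫(-4*sin(x)*cos(x)/3) dx into ∫(-4*u/3) du: now ∫(-4*u/3) du.
Step 2. Evaluate the standard form: now -2*u**2/3.
Step 3. Substitute back u = sin(x): now -2*sin(x)**2/3.
Answer: -2*sin(x)**2/3.


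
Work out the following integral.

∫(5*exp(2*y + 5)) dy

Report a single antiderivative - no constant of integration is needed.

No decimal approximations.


Answer: 5*exp(2*y + 5)/2.


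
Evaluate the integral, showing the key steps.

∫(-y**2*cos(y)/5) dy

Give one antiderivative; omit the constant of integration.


Step 1. Integrate ∫(-y**2*cos(y)/5) dy by parts with u = y**2, dv = (-cos(y)/5) dy, so v = -sin(y)/5: now -y**2*sin(y)/5 + ∫(2*y*sin(y)/5) dy.
Step 2. Integrate ∫(2*y*sin(y)/5) dy by parts with u = y, dv = (2*sin(y)/5) dy, so v = -2*cos(y)/5: now -y**2*sin(y)/5 - 2*y*cos(y)/5 + ∫(2*cos(y)/5) dy.
Step 3. Evaluate the standard form: now -y**2*sin(y)/5 - 2*y*cos(y)/5 + 2*sin(y)/5.
Answer: -y**2*sin(y)/5 - 2*y*cos(y)/5 + 2*sin(y)/5.


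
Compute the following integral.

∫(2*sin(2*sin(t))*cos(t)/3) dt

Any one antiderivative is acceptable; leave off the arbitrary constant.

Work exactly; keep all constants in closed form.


Answer: -cos(2*sin(t))/3.


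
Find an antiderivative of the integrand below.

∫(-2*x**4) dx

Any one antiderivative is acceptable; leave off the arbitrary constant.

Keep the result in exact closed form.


Answer: -2*x**5/5.


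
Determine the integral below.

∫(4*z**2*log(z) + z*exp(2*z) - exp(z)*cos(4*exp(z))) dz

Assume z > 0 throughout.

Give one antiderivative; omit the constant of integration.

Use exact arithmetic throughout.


Answer: 4*z**3*log(z)/3 - 4*z**3/9 + z*exp(2*z)/2 - exp(2*z)/4 - sin(4*exp(z))/4.


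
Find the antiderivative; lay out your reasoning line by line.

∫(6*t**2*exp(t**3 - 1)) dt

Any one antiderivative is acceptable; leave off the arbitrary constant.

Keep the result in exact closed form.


Step 1. Substitute u = t**3 - 1, turning ∫(6*t**2*exp(t**3 - 1)) dt into ∫(2*exp(u)) du: now ∫(2*exp(u)) du.
Step 2. Evaluate the standard form: now 2*exp(u).
Step 3. Substitute back u = t**3 - 1: now 2*exp(t**3 - 1).
Answer: 2*exp(t**3 - 1).


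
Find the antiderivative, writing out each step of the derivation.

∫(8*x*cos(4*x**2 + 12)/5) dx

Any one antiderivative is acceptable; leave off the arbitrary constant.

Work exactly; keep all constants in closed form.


Step 1. Substitute u = x**2 + 3, turning ∫(8*x*cos(4*x**2 + 12)/5) dx into ∫(4*cos(4*u)/5) du: now ∫(4*cos(4*u)/5) du.
Step 2. Evaluate the standard form: now sin(4*u)/5.
Step 3. Substitute back u = x**2 + 3: now sin(4*x**2 + 12)/5.
Answer: sin(4*x**2 + 12)/5.


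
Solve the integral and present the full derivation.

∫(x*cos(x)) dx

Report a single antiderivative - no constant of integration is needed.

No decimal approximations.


Step 1. Integrate ∫(x*cos(x)) dx by parts with u = x, dv = (cos(x)) dx, so v = sin(x): now x*sin(x) + ∫(-sin(x)) dx.
Step 2. Evaluate the standard form: now x*sin(x) + cos(x).
Answer: x*sin(x) + cos(x).


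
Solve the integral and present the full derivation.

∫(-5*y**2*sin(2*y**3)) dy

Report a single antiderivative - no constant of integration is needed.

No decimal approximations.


Step 1. Substitute u = y**3, turning ∫(-5*y**2*sin(2*y**3)) dy into ∫(-5*sin(2*u)/3) du: now ∫(-5*sin(2*u)/3) du.
Step 2. Evaluate the standard form: now 5*cos(2*u)/6.
Step 3. Substitute back u = y**3: now 5*cos(2*y**3)/6.
Answer: 5*cos(2*y**3)/6.


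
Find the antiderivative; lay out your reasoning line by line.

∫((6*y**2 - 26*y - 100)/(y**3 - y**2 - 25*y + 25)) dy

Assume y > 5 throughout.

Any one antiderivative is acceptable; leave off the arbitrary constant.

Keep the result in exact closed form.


Step 1. Decompose ∫((6*y**2 - 26*y - 100)/(y**3 - y**2 - 25*y + 25)) dy by partial fractions, (6*y**2 - 26*y - 100)/(y**3 - y**2 - 25*y + 25) = 3/(y + 5) + 5/(y - 1) - 2/(y - 5): now ∫(-2/(y - 5)) dy + ∫(5/(y - 1)) dy + ∫(3/(y + 5)) dy.
Step 2. Evaluate the standard form [assuming y > -5]: now 3*log(y + 5) + ∫(-2/(y - 5)) dy + ∫(5/(y - 1)) dy.
Step 3. Evaluate the standard form [assuming y > 5]: now -2*log(y - 5) + 3*log(y + 5) + ∫(5/(y - 1)) dy.
Step 4. Evaluate the standard form [assuming y > 1]: now -2*log(y - 5) + 5*log(y - 1) + 3*log(y + 5).
Answer: -2*log(y - 5) + 5*log(y - 1) + 3*log(y + 5).


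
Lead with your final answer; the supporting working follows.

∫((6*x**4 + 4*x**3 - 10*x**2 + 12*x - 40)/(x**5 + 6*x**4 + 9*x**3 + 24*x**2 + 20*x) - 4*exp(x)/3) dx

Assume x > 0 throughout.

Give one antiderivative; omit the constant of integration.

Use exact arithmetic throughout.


The answer is -4*exp(x)/3 - 2*log(x) + 3*log(x + 1) + 5*log(x + 5) - 2*atan(x/2).
Step 1. Rewrite: now ∫((6*x**4 + 4*x**3 - 10*x**2 + 12*x - 40)/(x**5 + 6*x**4 + 9*x**3 + 24*x**2 + 20*x)) dx + ∫(-4*exp(x)/3) dx.
Step 2. Evaluate the standard form: now -4*exp(x)/3 + ∫((6*x**4 + 4*x**3 - 10*x**2 + 12*x - 40)/(x**5 + 6*x**4 + 9*x**3 + 24*x**2 + 20*x)) dx.
Step 3. Decompose ∫((6*x**4 + 4*x**3 - 10*x**2 + 12*x - 40)/(x**5 + 6*x**4 + 9*x**3 + 24*x**2 + 20*x)) dx by partial fractions, (6*x**4 + 4*x**3 - 10*x**2 + 12*x - 40)/(x**5 + 6*x**4 + 9*x**3 + 24*x**2 + 20*x) = -4/(x**2 + 4) + 5/(x + 5) + 3/(x + 1) - 2/x: now -4*exp(x)/3 + ∫(-2/x) dx + ∫(3/(x + 1)) dx + ∫(5/(x + 5)) dx + ∫(-4/(x**2 + 4)) dx.
Step 4. Evaluate the standard form [assuming x > 0]: now -4*exp(x)/3 - 2*log(x) + ∫(3/(x + 1)) dx + ∫(5/(x + 5)) dx + ∫(-4/(x**2 + 4)) dx.
Step 5. Evaluate the standard form [assuming x > -1]: now -4*exp(x)/3 - 2*log(x) + 3*log(x + 1) + ∫(5/(x + 5)) dx + ∫(-4/(x**2 + 4)) dx.
Step 6. Evaluate the standard form [assuming x > -5]: now -4*exp(x)/3 - 2*log(x) + 3*log(x + 1) + 5*log(x + 5) + ∫(-4/(x**2 + 4)) dx.
Step 7. Evaluate the standard form: now -4*exp(x)/3 - 2*log(x) + 3*log(x + 1) + 5*log(x + 5) - 2*atan(x/2).
Answer: -4*exp(x)/3 - 2*log(x) + 3*log(x + 1) + 5*log(x + 5) - 2*atan(x/2).


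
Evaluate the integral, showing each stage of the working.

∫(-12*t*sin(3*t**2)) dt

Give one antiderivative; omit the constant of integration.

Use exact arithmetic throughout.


Step 1. Substitute u = t**2, turning ∫(-12*t*sin(3*t**2)) dt into ∫(-6*sin(3*u)) du: now ∫(-6*sin(3*u)) du.
Step 2. Evaluate the standard form: now 2*cos(3*u).
Step 3. Substitute back u = t**2: now 2*cos(3*t**2).
Answer: 2*cos(3*t**2).


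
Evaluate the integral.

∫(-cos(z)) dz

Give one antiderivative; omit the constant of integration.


Answer: -sin(z).


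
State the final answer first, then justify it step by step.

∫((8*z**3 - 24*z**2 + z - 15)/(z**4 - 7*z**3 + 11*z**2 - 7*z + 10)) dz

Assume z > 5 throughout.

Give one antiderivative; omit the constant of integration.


The answer is 5*log(z - 5) + 3*log(z - 2) + atan(z).
Step 1. Decompose ∫((8*z**3 - 24*z**2 + z - 15)/(z**4 - 7*z**3 + 11*z**2 - 7*z + 10)) dz by partial fractions, (8*z**3 - 24*z**2 + z - 15)/(z**4 - 7*z**3 + 11*z**2 - 7*z + 10) = 1/(z**2 + 1) + 3/(z - 2) + 5/(z - 5): now ∫(5/(z - 5)) dz + ∫(3/(z - 2)) dz + ∫(1/(z**2 + 1)) dz.
Step 2. Evaluate the standard form [assuming z > 5]: now 5*log(z - 5) + ∫(3/(z - 2)) dz + ∫(1/(z**2 + 1)) dz.
Step 3. Evaluate the standard form [assuming z > 2]: now 5*log(z - 5) + 3*log(z - 2) + ∫(1/(z**2 + 1)) dz.
Step 4. Evaluate the standard form: now 5*log(z - 5) + 3*log(z - 2) + atan(z).
Answer: 5*log(z - 5) + 3*log(z - 2) + atan(z).


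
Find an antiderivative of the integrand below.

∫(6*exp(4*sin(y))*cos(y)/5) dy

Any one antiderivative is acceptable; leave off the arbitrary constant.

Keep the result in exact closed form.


Answer: 3*exp(4*sin(y))/10.


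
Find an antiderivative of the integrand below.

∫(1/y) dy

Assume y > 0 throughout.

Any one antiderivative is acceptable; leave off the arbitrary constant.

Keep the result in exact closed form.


Answer: log(y).


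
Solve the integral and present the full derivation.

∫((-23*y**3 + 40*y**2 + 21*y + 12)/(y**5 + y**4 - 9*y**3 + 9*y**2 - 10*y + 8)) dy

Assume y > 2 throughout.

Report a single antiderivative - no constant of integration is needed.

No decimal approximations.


Step 1. Decompose ∫((-23*y**3 + 40*y**2 + 21*y + 12)/(y**5 + y**4 - 9*y**3 + 9*y**2 - 10*y + 8)) dy by partial fractions, (-23*y**3 + 40*y**2 + 21*y + 12)/(y**5 + y**4 - 9*y**3 + 9*y**2 - 10*y + 8) = -4/(y**2 + 1) + 4/(y + 4) - 5/(y - 1) + 1/(y - 2): now ∫(1/(y - 2)) dy + ∫(-5/(y - 1)) dy + ∫(4/(y + 4)) dy + ∫(-4/(y**2 + 1)) dy.
Step 2. Evaluate the standard form [assuming y > -4]: now 4*log(y + 4) + ∫(1/(y - 2)) dy + ∫(-5/(y - 1)) dy + ∫(-4/(y**2 + 1)) dy.
Step 3. Evaluate the standard form [assuming y > 1]: now -5*log(y - 1) + 4*log(y + 4) + ∫(1/(y - 2)) dy + ∫(-4/(y**2 + 1)) dy.
Step 4. Evaluate the standard form [assuming y > 2]: now log(y - 2) - 5*log(y - 1) + 4*log(y + 4) + ∫(-4/(y**2 + 1)) dy.
Step 5. Evaluate the standard form: now log(y - 2) - 5*log(y - 1) + 4*log(y + 4) - 4*atan(y).
Answer: log(y - 2) - 5*log(y - 1) + 4*log(y + 4) - 4*atan(y).


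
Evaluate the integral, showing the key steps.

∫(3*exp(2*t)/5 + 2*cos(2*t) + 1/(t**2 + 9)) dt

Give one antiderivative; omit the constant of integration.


Step 1. Rewrite: now ∫(1/(t**2 + 9)) dt + ∫(3*exp(2*t)/5) dt + ∫(2*cos(2*t)) dt.
Step 2. Evaluate the standard form: now atan(t/3)/3 + ∫(3*exp(2*t)/5) dt + ∫(2*cos(2*t)) dt.
Step 3. Evaluate the standard form: now sin(2*t) + atan(t/3)/3 + ∫(3*exp(2*t)/5) dt.
Step 4. Evaluate the standard form: now 3*exp(2*t)/10 + sin(2*t) + atan(t/3)/3.
Answer: 3*exp(2*t)/10 + sin(2*t) + atan(t/3)/3.


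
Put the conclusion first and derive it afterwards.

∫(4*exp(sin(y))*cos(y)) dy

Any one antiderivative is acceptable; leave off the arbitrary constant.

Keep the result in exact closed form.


The answer is 4*exp(sin(y)).
Step 1. Substitute u = sin(y), turning ∫(4*exp(sin(y))*cos(y)) dy into ∫(4*exp(u)) du: now ∫(4*exp(u)) du.
Step 2. Evaluate the standard form: now 4*exp(u).
Step 3. Substitute back u = sin(y): now 4*exp(sin(y)).
Answer: 4*exp(sin(y)).


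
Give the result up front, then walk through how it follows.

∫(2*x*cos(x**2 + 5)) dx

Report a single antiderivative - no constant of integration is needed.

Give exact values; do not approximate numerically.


The answer is sin(x**2 + 5).
Step 1. Substitute u = x**2 + 5, turning ∫(2*x*cos(x**2 + 5)) dx into ∫(cos(u)) du: now ∫(cos(u)) du.
Step 2. Evaluate the standard form: now sin(u).
Step 3. Substitute back u = x**2 + 5: now sin(x**2 + 5).
Answer: sin(x**2 + 5).


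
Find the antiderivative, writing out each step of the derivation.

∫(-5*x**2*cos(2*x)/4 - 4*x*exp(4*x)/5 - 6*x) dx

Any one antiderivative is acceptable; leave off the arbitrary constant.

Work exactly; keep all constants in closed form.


Step 1. Rewrite: now ∫(-6*x) dx + ∫(-4*x*exp(4*x)/5) dx + ∫(-5*x**2*cos(2*x)/4) dx.
Step 2. Evaluate the standard form: now -3*x**2 + ∫(-4*x*exp(4*x)/5) dx + ∫(-5*x**2*cos(2*x)/4) dx.
Step 3. Integrate ∫(-5*x**2*cos(2*x)/4) dx by parts with u = x**2, dv = (-5*cos(2*x)/4) dx, so v = -5*sin(2*x)/8: now -5*x**2*sin(2*x)/8 - 3*x**2 + ∫(-4*x*exp(4*x)/5) dx + ∫(5*x*sin(2*x)/4) dx.
Step 4. Integrate ∫(5*x*sin(2*x)/4) dx by parts with u = x, dv = (5*sin(2*x)/4) dx, so v = -5*cos(2*x)/8: now -5*x**2*sin(2*x)/8 - 3*x**2 - 5*x*cos(2*x)/8 + ∫(-4*x*exp(4*x)/5) dx + ∫(5*cos(2*x)/8) dx.
Step 5. Evaluate the standard form: now -5*x**2*sin(2*x)/8 - 3*x**2 - 5*x*cos(2*x)/8 + 5*sin(2*x)/16 + ∫(-4*x*exp(4*x)/5) dx.
Step 6. Integrate ∫(-4*x*exp(4*x)/5) dx by parts with u = x, dv = (-4*exp(4*x)/5) dx, so v = -exp(4*x)/5: now -5*x**2*sin(2*x)/8 - 3*x**2 - x*exp(4*x)/5 - 5*x*cos(2*x)/8 + 5*sin(2*x)/16 + ∫(exp(4*x)/5) dx.
Step 7. Evaluate the standard form: now -5*x**2*sin(2*x)/8 - 3*x**2 - x*exp(4*x)/5 - 5*x*cos(2*x)/8 + exp(4*x)/20 + 5*sin(2*x)/16.
Answer: -5*x**2*sin(2*x)/8 - 3*x**2 - x*exp(4*x)/5 - 5*x*cos(2*x)/8 + exp(4*x)/20 + 5*sin(2*x)/16.


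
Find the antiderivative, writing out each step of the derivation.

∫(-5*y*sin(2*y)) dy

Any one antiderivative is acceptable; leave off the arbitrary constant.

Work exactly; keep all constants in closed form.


Step 1. Integrate ∫(-5*y*sin(2*y)) dy by parts with u = y, dv = (-5*sin(2*y)) dy, so v = 5*cos(2*y)/2: now 5*y*cos(2*y)/2 + ∫(-5*cos(2*y)/2) dy.
Step 2. Evaluate the standard form: now 5*y*cos(2*y)/2 - 5*sin(2*y)/4.
Answer: 5*y*cos(2*y)/2 - 5*sin(2*y)/4.


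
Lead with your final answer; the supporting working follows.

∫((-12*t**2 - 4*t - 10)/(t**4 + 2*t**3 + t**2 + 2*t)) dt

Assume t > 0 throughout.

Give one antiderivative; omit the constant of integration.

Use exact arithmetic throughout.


The answer is -5*log(t) + 5*log(t + 2) - 2*atan(t).
Step 1. Decompose ∫((-12*t**2 - 4*t - 10)/(t**4 + 2*t**3 + t**2 + 2*t)) dt by partial fractions, (-12*t**2 - 4*t - 10)/(t**4 + 2*t**3 + t**2 + 2*t) = -2/(t**2 + 1) + 5/(t + 2) - 5/t: now ∫(-5/t) dt + ∫(5/(t + 2)) dt + ∫(-2/(t**2 + 1)) dt.
Step 2. Evaluate the standard form [assuming t > 0]: now -5*log(t) + ∫(5/(t + 2)) dt + ∫(-2/(t**2 + 1)) dt.
Step 3. Evaluate the standard form [assuming t > -2]: now -5*log(t) + 5*log(t + 2) + ∫(-2/(t**2 + 1)) dt.
Step 4. Evaluate the standard form: now -5*log(t) + 5*log(t + 2) - 2*atan(t).
Answer: -5*log(t) + 5*log(t + 2) - 2*atan(t).


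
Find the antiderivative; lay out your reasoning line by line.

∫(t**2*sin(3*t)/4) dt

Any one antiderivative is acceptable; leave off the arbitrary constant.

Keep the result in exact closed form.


Step 1. Integrate ∫(t**2*sin(3*t)/4) dt by parts with u = t**2, dv = (sin(3*t)/4) dt, so v = -cos(3*t)/12: now -t**2*cos(3*t)/12 + ∫(t*cos(3*t)/6) dt.
Step 2. Integrate ∫(t*cos(3*t)/6) dt by parts with u = t, dv = (cos(3*t)/6) dt, so v = sin(3*t)/18: now -t**2*cos(3*t)/12 + t*sin(3*t)/18 + ∫(-sin(3*t)/18) dt.
Step 3. Evaluate the standard form: now -t**2*cos(3*t)/12 + t*sin(3*t)/18 + cos(3*t)/54.
Answer: -t**2*cos(3*t)/12 + t*sin(3*t)/18 + cos(3*t)/54.


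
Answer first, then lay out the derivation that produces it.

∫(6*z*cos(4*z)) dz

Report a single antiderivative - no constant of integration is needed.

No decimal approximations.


The answer is 3*z*sin(4*z)/2 + 3*cos(4*z)/8.
Step 1. Integrate ∫(6*z*cos(4*z)) dz by parts with u = z, dv = (6*cos(4*z)) dz, so v = 3*sin(4*z)/2: now 3*z*sin(4*z)/2 + ∫(-3*sin(4*z)/2) dz.
Step 2. Evaluate the standard form: now 3*z*sin(4*z)/2 + 3*cos(4*z)/8.
Answer: 3*z*sin(4*z)/2 + 3*cos(4*z)/8.


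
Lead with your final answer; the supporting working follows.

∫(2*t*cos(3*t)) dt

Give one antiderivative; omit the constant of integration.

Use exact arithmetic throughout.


The answer is 2*t*sin(3*t)/3 + 2*cos(3*t)/9.
Step 1. Integrate ∫(2*t*cos(3*t)) dt by parts with u = t, dv = (2*cos(3*t)) dt, so v = 2*sin(3*t)/3: now 2*t*sin(3*t)/3 + ∫(-2*sin(3*t)/3) dt.
Step 2. Evaluate the standard form: now 2*t*sin(3*t)/3 + 2*cos(3*t)/9.
Answer: 2*t*sin(3*t)/3 + 2*cos(3*t)/9.


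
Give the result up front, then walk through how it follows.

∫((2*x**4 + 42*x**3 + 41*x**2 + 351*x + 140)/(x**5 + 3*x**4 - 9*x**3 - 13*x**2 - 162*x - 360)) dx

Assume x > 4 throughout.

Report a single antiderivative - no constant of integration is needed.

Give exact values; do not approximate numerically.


The answer is 4*log(x - 4) + 3*log(x + 2) - 5*log(x + 5) + atan(x/3)/3.
Step 1. Decompose ∫((2*x**4 + 42*x**3 + 41*x**2 + 351*x + 140)/(x**5 + 3*x**4 - 9*x**3 - 13*x**2 - 162*x - 360)) dx by partial fractions, (2*x**4 + 42*x**3 + 41*x**2 + 351*x + 140)/(x**5 + 3*x**4 - 9*x**3 - 13*x**2 - 162*x - 360) = 1/(x**2 + 9) - 5/(x + 5) + 3/(x + 2) + 4/(x - 4): now ∫(4/(x - 4)) dx + ∫(3/(x + 2)) dx + ∫(-5/(x + 5)) dx + ∫(1/(x**2 + 9)) dx.
Step 2. Evaluate the standard form [assuming x > -5]: now -5*log(x + 5) + ∫(4/(x - 4)) dx + ∫(3/(x + 2)) dx + ∫(1/(x**2 + 9)) dx.
Step 3. Evaluate the standard form [assuming x > -2]: now 3*log(x + 2) - 5*log(x + 5) + ∫(4/(x - 4)) dx + ∫(1/(x**2 + 9)) dx.
Step 4. Evaluate the standard form [assuming x > 4]: now 4*log(x - 4) + 3*log(x + 2) - 5*log(x + 5) + ∫(1/(x**2 + 9)) dx.
Step 5. Evaluate the standard form: now 4*log(x - 4) + 3*log(x + 2) - 5*log(x + 5) + atan(x/3)/3.
Answer: 4*log(x - 4) + 3*log(x + 2) - 5*log(x + 5) + atan(x/3)/3.


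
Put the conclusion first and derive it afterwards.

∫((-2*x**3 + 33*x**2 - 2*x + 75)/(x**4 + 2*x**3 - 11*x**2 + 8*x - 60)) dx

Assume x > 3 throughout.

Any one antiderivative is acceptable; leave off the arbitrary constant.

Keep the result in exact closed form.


The answer is 3*log(x - 3) - 5*log(x + 5) + 3*atan(x/2)/2.
Step 1. Decompose ∫((-2*x**3 + 33*x**2 - 2*x + 75)/(x**4 + 2*x**3 - 11*x**2 + 8*x - 60)) dx by partial fractions, (-2*x**3 + 33*x**2 - 2*x + 75)/(x**4 + 2*x**3 - 11*x**2 + 8*x - 60) = 3/(x**2 + 4) - 5/(x + 5) + 3/(x - 3): now ∫(3/(x - 3)) dx + ∫(-5/(x + 5)) dx + ∫(3/(x**2 + 4)) dx.
Step 2. Evaluate the standard form [assuming x > 3]: now 3*log(x - 3) + ∫(-5/(x + 5)) dx + ∫(3/(x**2 + 4)) dx.
Step 3. Evaluate the standard form [assuming x > -5]: now 3*log(x - 3) - 5*log(x + 5) + ∫(3/(x**2 + 4)) dx.
Step 4. Evaluate the standard form: now 3*log(x - 3) - 5*log(x + 5) + 3*atan(x/2)/2.
Answer: 3*log(x - 3) - 5*log(x + 5) + 3*atan(x/2)/2.


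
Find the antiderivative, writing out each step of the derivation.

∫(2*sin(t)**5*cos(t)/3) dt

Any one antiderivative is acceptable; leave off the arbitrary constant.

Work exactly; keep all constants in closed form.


Step 1. Substitute u = sin(t), turning ∫(2*sin(t)**5*cos(t)/3) dt into ∫(2*u**5/3) du: now ∫(2*u**5/3) du.
Step 2. Evaluate the standard form: now u**6/9.
Step 3. Substitute back u = sin(t): now sin(t)**6/9.
Answer: sin(t)**6/9.


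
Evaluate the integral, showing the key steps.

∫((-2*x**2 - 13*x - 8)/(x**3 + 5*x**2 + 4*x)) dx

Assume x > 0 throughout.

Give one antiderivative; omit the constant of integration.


Step 1. Decompose ∫((-2*x**2 - 13*x - 8)/(x**3 + 5*x**2 + 4*x)) dx by partial fractions, (-2*x**2 - 13*x - 8)/(x**3 + 5*x**2 + 4*x) = 1/(x + 4) - 1/(x + 1) - 2/x: now ∫(-2/x) dx + ∫(-1/(x + 1)) dx + ∫(1/(x + 4)) dx.
Step 2. Evaluate the standard form [assuming x > -4]: now log(x + 4) + ∫(-2/x) dx + ∫(-1/(x + 1)) dx.
Step 3. Evaluate the standard form [assuming x > -1]: now -log(x + 1) + log(x + 4) + ∫(-2/x) dx.
Step 4. Evaluate the standard form [assuming x > 0]: now -2*log(x) - log(x + 1) + log(x + 4).
Answer: -2*log(x) - log(x + 1) + log(x + 4).


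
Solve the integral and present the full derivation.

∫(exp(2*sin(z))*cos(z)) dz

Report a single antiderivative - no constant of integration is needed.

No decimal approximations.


Step 1. Substitute u = sin(z), turning ∫(exp(2*sin(z))*cos(z)) dz into ∫(exp(2*u)) du: now ∫(exp(2*u)) du.
Step 2. Evaluate the standard form: now exp(2*u)/2.
Step 3. Substitute back u = sin(z): now exp(2*sin(z))/2.
Answer: exp(2*sin(z))/2.


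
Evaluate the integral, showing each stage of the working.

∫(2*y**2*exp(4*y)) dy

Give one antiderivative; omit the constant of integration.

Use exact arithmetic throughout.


Step 1. Integrate ∫(2*y**2*exp(4*y)) dy by parts with u = y**2, dv = (2*exp(4*y)) dy, so v = exp(4*y)/2: now y**2*exp(4*y)/2 + ∫(-y*exp(4*y)) dy.
Step 2. Integrate ∫(-y*exp(4*y)) dy by parts with u = y, dv = (-exp(4*y)) dy, so v = -exp(4*y)/4: now y**2*exp(4*y)/2 - y*exp(4*y)/4 + ∫(exp(4*y)/4) dy.
Step 3. Evaluate the standard form: now y**2*exp(4*y)/2 - y*exp(4*y)/4 + exp(4*y)/16.
Answer: y**2*exp(4*y)/2 - y*exp(4*y)/4 + exp(4*y)/16.


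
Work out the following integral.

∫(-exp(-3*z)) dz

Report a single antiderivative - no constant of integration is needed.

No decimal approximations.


Answer: exp(-3*z)/3.


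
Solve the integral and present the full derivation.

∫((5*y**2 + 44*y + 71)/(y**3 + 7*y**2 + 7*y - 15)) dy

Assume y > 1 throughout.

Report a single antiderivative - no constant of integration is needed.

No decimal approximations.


Step 1. Decompose ∫((5*y**2 + 44*y + 71)/(y**3 + 7*y**2 + 7*y - 15)) dy by partial fractions, (5*y**2 + 44*y + 71)/(y**3 + 7*y**2 + 7*y - 15) = -2/(y + 5) + 2/(y + 3) + 5/(y - 1): now ∫(5/(y - 1)) dy + ∫(2/(y + 3)) dy + ∫(-2/(y + 5)) dy.
Step 2. Evaluate the standard form [assuming y > 1]: now 5*log(y - 1) + ∫(2/(y + 3)) dy + ∫(-2/(y + 5)) dy.
Step 3. Evaluate the standard form [assuming y > -3]: now 5*log(y - 1) + 2*log(y + 3) + ∫(-2/(y + 5)) dy.
Step 4. Evaluate the standard form [assuming y > -5]: now 5*log(y - 1) + 2*log(y + 3) - 2*log(y + 5).
Answer: 5*log(y - 1) + 2*log(y + 3) - 2*log(y + 5).


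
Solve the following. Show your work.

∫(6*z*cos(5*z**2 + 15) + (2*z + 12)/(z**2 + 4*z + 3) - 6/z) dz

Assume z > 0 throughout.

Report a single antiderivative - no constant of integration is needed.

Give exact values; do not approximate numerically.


Step 1. Rewrite: now ∫(-6/z) dz + ∫(6*z*cos(5*z**2 + 15)) dz + ∫((2*z + 12)/(z**2 + 4*z + 3)) dz.
Step 2. Decompose ∫((2*z + 12)/(z**2 + 4*z + 3)) dz by partial fractions, (2*z + 12)/(z**2 + 4*z + 3) = -3/(z + 3) + 5/(z + 1): now ∫(-6/z) dz + ∫(6*z*cos(5*z**2 + 15)) dz + ∫(5/(z + 1)) dz + ∫(-3/(z + 3)) dz.
Step 3. Evaluate the standard form [assuming z > -3]: now -3*log(z + 3) + ∫(-6/z) dz + ∫(6*z*cos(5*z**2 + 15)) dz + ∫(5/(z + 1)) dz.
Step 4. Evaluate the standard form [assuming z > -1]: now 5*log(z + 1) - 3*log(z + 3) + ∫(-6/z) dz + ∫(6*z*cos(5*z**2 + 15)) dz.
Step 5. Substitute u = z**2 + 3, turning ∫(6*z*cos(5*z**2 + 15)) dz into ∫(3*cos(5*u)) du: now 5*log(z + 1) - 3*log(z + 3) + ∫(-6/z) dz + ∫(3*cos(5*u)) du.
Step 6. Evaluate the standard form: now 5*log(z + 1) - 3*log(z + 3) + 3*sin(5*u)/5 + ∫(-6/z) dz.
Step 7. Substitute back u = z**2 + 3: now 5*log(z + 1) - 3*log(z + 3) + 3*sin(5*z**2 + 15)/5 + ∫(-6/z) dz.
Step 8. Evaluate the standard form [assuming z > 0]: now -6*log(z) + 5*log(z + 1) - 3*log(z + 3) + 3*sin(5*z**2 + 15)/5.
Answer: -6*log(z) + 5*log(z + 1) - 3*log(z + 3) + 3*sin(5*z**2 + 15)/5.


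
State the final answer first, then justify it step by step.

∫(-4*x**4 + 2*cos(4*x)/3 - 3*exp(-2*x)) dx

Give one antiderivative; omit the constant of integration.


The answer is -4*x**5/5 + sin(4*x)/6 + 3*exp(-2*x)/2.
Step 1. Rewrite: now ∫(-4*x**4) dx + ∫(-3*exp(-2*x)) dx + ∫(2*cos(4*x)/3) dx.
Step 2. Evaluate the standard form: now -4*x**5/5 + ∫(-3*exp(-2*x)) dx + ∫(2*cos(4*x)/3) dx.
Step 3. Evaluate the standard form: now -4*x**5/5 + ∫(2*cos(4*x)/3) dx + 3*exp(-2*x)/2.
Step 4. Evaluate the standard form: now -4*x**5/5 + sin(4*x)/6 + 3*exp(-2*x)/2.
Answer: -4*x**5/5 + sin(4*x)/6 + 3*exp(-2*x)/2.


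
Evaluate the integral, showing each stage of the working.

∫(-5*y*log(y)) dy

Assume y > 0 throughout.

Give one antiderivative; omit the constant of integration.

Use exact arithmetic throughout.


Step 1. Integrate ∫(-5*y*log(y)) dy by parts with u = log(y), dv = (-5*y) dy, so v = -5*y**2/2 [assuming y > 0]: now -5*y**2*log(y)/2 + ∫(5*y/2) dy.
Step 2. Evaluate the standard form: now -5*y**2*log(y)/2 + 5*y**2/4.
Answer: -5*y**2*log(y)/2 + 5*y**2/4.


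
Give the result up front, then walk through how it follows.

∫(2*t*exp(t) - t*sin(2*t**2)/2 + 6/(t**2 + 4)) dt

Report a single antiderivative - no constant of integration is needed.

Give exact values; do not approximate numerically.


The answer is 2*t*exp(t) - 2*exp(t) + cos(2*t**2)/8 + 3*atan(t/2).
Step 1. Rewrite: now ∫(2*t*exp(t)) dt + ∫(-t*sin(2*t**2)/2) dt + ∫(6/(t**2 + 4)) dt.
Step 2. Evaluate the standard form: now 3*atan(t/2) + ∫(2*t*exp(t)) dt + ∫(-t*sin(2*t**2)/2) dt.
Step 3. Integrate ∫(2*t*exp(t)) dt by parts with u = t, dv = (2*exp(t)) dt, so v = 2*exp(t): now 2*t*exp(t) + 3*atan(t/2) + ∫(-t*sin(2*t**2)/2) dt + ∫(-2*exp(t)) dt.
Step 4. Evaluate the standard form: now 2*t*exp(t) - 2*exp(t) + 3*atan(t/2) + ∫(-t*sin(2*t**2)/2) dt.
Step 5. Substitute u = t**2, turning ∫(-t*sin(2*t**2)/2) dt into ∫(-sin(2*u)/4) du: now 2*t*exp(t) - 2*exp(t) + 3*atan(t/2) + ∫(-sin(2*u)/4) du.
Step 6. Evaluate the standard form: now 2*t*exp(t) - 2*exp(t) + cos(2*u)/8 + 3*atan(t/2).
Step 7. Substitute back u = t**2: now 2*t*exp(t) - 2*exp(t) + cos(2*t**2)/8 + 3*atan(t/2).
Answer: 2*t*exp(t) - 2*exp(t) + cos(2*t**2)/8 + 3*atan(t/2).


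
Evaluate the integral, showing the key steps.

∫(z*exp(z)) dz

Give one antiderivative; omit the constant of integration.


Step 1. Integrate ∫(z*exp(z)) dz by parts with u = z, dv = (exp(z)) dz, so v = exp(z): now z*exp(z) + ∫(-exp(z)) dz.
Step 2. Evaluate the standard form: now z*exp(z) - exp(z).
Answer: z*exp(z) - exp(z).


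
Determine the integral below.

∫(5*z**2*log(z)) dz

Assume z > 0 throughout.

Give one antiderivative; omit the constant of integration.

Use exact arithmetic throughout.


Answer: 5*z**3*log(z)/3 - 5*z**3/9.


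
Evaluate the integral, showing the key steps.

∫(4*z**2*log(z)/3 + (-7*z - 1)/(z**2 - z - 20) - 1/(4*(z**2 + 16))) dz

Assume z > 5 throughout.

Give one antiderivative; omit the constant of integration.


Step 1. Rewrite: now ∫(4*z**2*log(z)/3) dz + ∫((-7*z - 1)/(z**2 - z - 20)) dz + ∫(-1/(4*(z**2 + 16))) dz.
Step 2. Decompose ∫((-7*z - 1)/(z**2 - z - 20)) dz by partial fractions, (-7*z - 1)/(z**2 - z - 20) = -3/(z + 4) - 4/(z - 5): now ∫(4*z**2*log(z)/3) dz + ∫(-4/(z - 5)) dz + ∫(-3/(z + 4)) dz + ∫(-1/(4*(z**2 + 16))) dz.
Step 3. Evaluate the standard form [assuming z > 5]: now -4*log(z - 5) + ∫(4*z**2*log(z)/3) dz + ∫(-3/(z + 4)) dz + ∫(-1/(4*(z**2 + 16))) dz.
Step 4. Evaluate the standard form [assuming z > -4]: now -4*log(z - 5) - 3*log(z + 4) + ∫(4*z**2*log(z)/3) dz + ∫(-1/(4*(z**2 + 16))) dz.
Step 5. Integrate ∫(4*z**2*log(z)/3) dz by parts with u = log(z), dv = (4*z**2/3) dz, so v = 4*z**3/9 [assuming z > 0]: now 4*z**3*log(z)/9 - 4*log(z - 5) - 3*log(z + 4) + ∫(-4*z**2/9) dz + ∫(-1/(4*(z**2 + 16))) dz.
Step 6. Evaluate the standard form: now 4*z**3*log(z)/9 - 4*z**3/27 - 4*log(z - 5) - 3*log(z + 4) + ∫(-1/(4*(z**2 + 16))) dz.
Step 7. Evaluate the standard form: now 4*z**3*log(z)/9 - 4*z**3/27 - 4*log(z - 5) - 3*log(z + 4) - atan(z/4)/16.
Answer: 4*z**3*log(z)/9 - 4*z**3/27 - 4*log(z - 5) - 3*log(z + 4) - atan(z/4)/16.


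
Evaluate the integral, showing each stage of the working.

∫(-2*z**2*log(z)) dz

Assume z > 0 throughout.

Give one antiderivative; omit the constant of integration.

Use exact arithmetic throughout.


Step 1. Integrate ∫(-2*z**2*log(z)) dz by parts with u = log(z), dv = (-2*z**2) dz, so v = -2*z**3/3 [assuming z > 0]: now -2*z**3*log(z)/3 + ∫(2*z**2/3) dz.
Step 2. Evaluate the standard form: now -2*z**3*log(z)/3 + 2*z**3/9.
Answer: -2*z**3*log(z)/3 + 2*z**3/9.


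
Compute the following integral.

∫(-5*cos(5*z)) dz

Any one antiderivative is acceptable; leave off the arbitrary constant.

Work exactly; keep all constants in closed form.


Answer: -sin(5*z).


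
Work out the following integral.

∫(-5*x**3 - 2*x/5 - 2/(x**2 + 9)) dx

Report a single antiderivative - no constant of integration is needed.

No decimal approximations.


Answer: -5*x**4/4 - x**2/5 - 2*atan(x/3)/3.


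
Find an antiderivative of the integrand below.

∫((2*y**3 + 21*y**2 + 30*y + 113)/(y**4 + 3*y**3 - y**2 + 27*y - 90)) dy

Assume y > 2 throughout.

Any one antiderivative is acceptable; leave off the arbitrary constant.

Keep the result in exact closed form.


Answer: 3*log(y - 2) - log(y + 5) + 4*atan(y/3)/3.


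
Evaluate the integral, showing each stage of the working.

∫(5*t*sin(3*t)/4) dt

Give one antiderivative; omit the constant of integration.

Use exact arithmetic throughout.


Step 1. Integrate ∫(5*t*sin(3*t)/4) dt by parts with u = t, dv = (5*sin(3*t)/4) dt, so v = -5*cos(3*t)/12: now -5*t*cos(3*t)/12 + ∫(5*cos(3*t)/12) dt.
Step 2. Evaluate the standard form: now -5*t*cos(3*t)/12 + 5*sin(3*t)/36.
Answer: -5*t*cos(3*t)/12 + 5*sin(3*t)/36.


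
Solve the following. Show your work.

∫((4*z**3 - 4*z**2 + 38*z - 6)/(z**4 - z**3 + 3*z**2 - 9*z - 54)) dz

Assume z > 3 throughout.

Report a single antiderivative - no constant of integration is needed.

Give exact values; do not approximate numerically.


Step 1. Decompose ∫((4*z**3 - 4*z**2 + 38*z - 6)/(z**4 - z**3 + 3*z**2 - 9*z - 54)) dz by partial fractions, (4*z**3 - 4*z**2 + 38*z - 6)/(z**4 - z**3 + 3*z**2 - 9*z - 54) = -2/(z**2 + 9) + 2/(z + 2) + 2/(z - 3): now ∫(2/(z - 3)) dz + ∫(2/(z + 2)) dz + ∫(-2/(z**2 + 9)) dz.
Step 2. Evaluate the standard form [assuming z > 3]: now 2*log(z - 3) + ∫(2/(z + 2)) dz + ∫(-2/(z**2 + 9)) dz.
Step 3. Evaluate the standard form [assuming z > -2]: now 2*log(z - 3) + 2*log(z + 2) + ∫(-2/(z**2 + 9)) dz.
Step 4. Evaluate the standard form: now 2*log(z - 3) + 2*log(z + 2) - 2*atan(z/3)/3.
Answer: 2*log(z - 3) + 2*log(z + 2) - 2*atan(z/3)/3.


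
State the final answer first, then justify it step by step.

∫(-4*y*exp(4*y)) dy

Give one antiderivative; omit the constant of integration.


The answer is -y*exp(4*y) + exp(4*y)/4.
Step 1. Integrate ∫(-4*y*exp(4*y)) dy by parts with u = y, dv = (-4*exp(4*y)) dy, so v = -exp(4*y): now -y*exp(4*y) + ∫(exp(4*y)) dy.
Step 2. Evaluate the standard form: now -y*exp(4*y) + exp(4*y)/4.
Answer: -y*exp(4*y) + exp(4*y)/4.


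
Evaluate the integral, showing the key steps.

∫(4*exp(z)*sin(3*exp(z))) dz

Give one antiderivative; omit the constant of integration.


Step 1. Substitute u = exp(z), turning ∫(4*exp(z)*sin(3*exp(z))) dz into ∫(4*sin(3*u)) du: now ∫(4*sin(3*u)) du.
Step 2. Evaluate the standard form: now -4*cos(3*u)/3.
Step 3. Substitute back u = exp(z): now -4*cos(3*exp(z))/3.
Answer: -4*cos(3*exp(z))/3.


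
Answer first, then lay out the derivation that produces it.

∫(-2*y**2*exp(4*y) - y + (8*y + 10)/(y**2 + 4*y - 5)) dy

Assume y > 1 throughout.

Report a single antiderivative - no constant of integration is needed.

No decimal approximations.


The answer is -y**2*exp(4*y)/2 - y**2/2 + y*exp(4*y)/4 - exp(4*y)/16 + 3*log(y - 1) + 5*log(y + 5).
Step 1. Rewrite: now ∫(-y) dy + ∫(-2*y**2*exp(4*y)) dy + ∫((8*y + 10)/(y**2 + 4*y - 5)) dy.
Step 2. Evaluate the standard form: now -y**2/2 + ∫(-2*y**2*exp(4*y)) dy + ∫((8*y + 10)/(y**2 + 4*y - 5)) dy.
Step 3. Decompose ∫((8*y + 10)/(y**2 + 4*y - 5)) dy by partial fractions, (8*y + 10)/(y**2 + 4*y - 5) = 5/(y + 5) + 3/(y - 1): now -y**2/2 + ∫(-2*y**2*exp(4*y)) dy + ∫(3/(y - 1)) dy + ∫(5/(y + 5)) dy.
Step 4. Evaluate the standard form [assuming y > -5]: now -y**2/2 + 5*log(y + 5) + ∫(-2*y**2*exp(4*y)) dy + ∫(3/(y - 1)) dy.
Step 5. Evaluate the standard form [assuming y > 1]: now -y**2/2 + 3*log(y - 1) + 5*log(y + 5) + ∫(-2*y**2*exp(4*y)) dy.
Step 6. Integrate ∫(-2*y**2*exp(4*y)) dy by parts with u = y**2, dv = (-2*exp(4*y)) dy, so v = -exp(4*y)/2: now -y**2*exp(4*y)/2 - y**2/2 + 3*log(y - 1) + 5*log(y + 5) + ∫(y*exp(4*y)) dy.
Step 7. Integrate ∫(y*exp(4*y)) dy by parts with u = y, dv = (exp(4*y)) dy, so v = exp(4*y)/4: now -y**2*exp(4*y)/2 - y**2/2 + y*exp(4*y)/4 + 3*log(y - 1) + 5*log(y + 5) + ∫(-exp(4*y)/4) dy.
Step 8. Evaluate the standard form: now -y**2*exp(4*y)/2 - y**2/2 + y*exp(4*y)/4 - exp(4*y)/16 + 3*log(y - 1) + 5*log(y + 5).
Answer: -y**2*exp(4*y)/2 - y**2/2 + y*exp(4*y)/4 - exp(4*y)/16 + 3*log(y - 1) + 5*log(y + 5).


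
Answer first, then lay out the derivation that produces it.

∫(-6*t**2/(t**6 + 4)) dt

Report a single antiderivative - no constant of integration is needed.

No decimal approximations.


The answer is -atan(t**3/2).
Step 1. Substitute u = t**3, turning ∫(-6*t**2/(t**6 + 4)) dt into ∫(-2/(u**2 + 4)) du: now ∫(-2/(u**2 + 4)) du.
Step 2. Evaluate the standard form: now -atan(u/2).
Step 3. Substitute back u = t**3: now -atan(t**3/2).
Answer: -atan(t**3/2).


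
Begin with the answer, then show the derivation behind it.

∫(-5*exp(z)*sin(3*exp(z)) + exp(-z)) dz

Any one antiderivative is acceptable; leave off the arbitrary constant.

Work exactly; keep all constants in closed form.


The answer is 5*cos(3*exp(z))/3 - exp(-z).
Step 1. Rewrite: now ∫(-5*exp(z)*sin(3*exp(z))) dz + ∫(exp(-z)) dz.
Step 2. Substitute u = exp(z), turning ∫(-5*exp(z)*sin(3*exp(z))) dz into ∫(-5*sin(3*u)) du: now ∫(exp(-z)) dz + ∫(-5*sin(3*u)) du.
Step 3. Evaluate the standard form: now 5*cos(3*u)/3 + ∫(exp(-z)) dz.
Step 4. Substitute back u = exp(z): now 5*cos(3*exp(z))/3 + ∫(exp(-z)) dz.
Step 5. Evaluate the standard form: now 5*cos(3*exp(z))/3 - exp(-z).
Answer: 5*cos(3*exp(z))/3 - exp(-z).


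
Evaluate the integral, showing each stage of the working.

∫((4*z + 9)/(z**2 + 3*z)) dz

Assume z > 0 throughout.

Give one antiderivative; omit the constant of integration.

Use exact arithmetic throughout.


Step 1. Decompose ∫((4*z + 9)/(z**2 + 3*z)) dz by partial fractions, (4*z + 9)/(z**2 + 3*z) = 1/(z + 3) + 3/z: now ∫(3/z) dz + ∫(1/(z + 3)) dz.
Step 2. Evaluate the standard form [assuming z > -3]: now log(z + 3) + ∫(3/z) dz.
Step 3. Evaluate the standard form [assuming z > 0]: now 3*log(z) + log(z + 3).
Answer: 3*log(z) + log(z + 3).


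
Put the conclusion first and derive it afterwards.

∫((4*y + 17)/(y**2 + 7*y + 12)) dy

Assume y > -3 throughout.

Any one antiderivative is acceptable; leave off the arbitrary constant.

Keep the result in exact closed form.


The answer is 5*log(y + 3) - log(y + 4).
Step 1. Decompose ∫((4*y + 17)/(y**2 + 7*y + 12)) dy by partial fractions, (4*y + 17)/(y**2 + 7*y + 12) = -1/(y + 4) + 5/(y + 3): now ∫(5/(y + 3)) dy + ∫(-1/(y + 4)) dy.
Step 2. Evaluate the standard form [assuming y > -4]: now -log(y + 4) + ∫(5/(y + 3)) dy.
Step 3. Evaluate the standard form [assuming y > -3]: now 5*log(y + 3) - log(y + 4).
Answer: 5*log(y + 3) - log(y + 4).


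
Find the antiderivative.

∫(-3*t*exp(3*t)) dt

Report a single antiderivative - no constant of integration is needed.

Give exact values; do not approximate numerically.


Answer: -t*exp(3*t) + exp(3*t)/3.


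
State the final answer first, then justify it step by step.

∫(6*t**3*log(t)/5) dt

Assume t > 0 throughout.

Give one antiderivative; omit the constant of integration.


The answer is 3*t**4*log(t)/10 - 3*t**4/40.
Step 1. Integrate ∫(6*t**3*log(t)/5) dt by parts with u = log(t), dv = (6*t**3/5) dt, so v = 3*t**4/10 [assuming t > 0]: now 3*t**4*log(t)/10 + ∫(-3*t**3/10) dt.
Step 2. Evaluate the standard form: now 3*t**4*log(t)/10 - 3*t**4/40.
Answer: 3*t**4*log(t)/10 - 3*t**4/40.


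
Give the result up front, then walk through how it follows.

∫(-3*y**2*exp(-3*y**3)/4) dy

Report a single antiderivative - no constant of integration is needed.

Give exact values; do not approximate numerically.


The answer is exp(-3*y**3)/12.
Step 1. Substitute u = y**3, turning ∫(-3*y**2*exp(-3*y**3)/4) dy into ∫(-exp(-3*u)/4) du: now ∫(-exp(-3*u)/4) du.
Step 2. Evaluate the standard form: now exp(-3*u)/12.
Step 3. Substitute back u = y**3: now exp(-3*y**3)/12.
Answer: exp(-3*y**3)/12.


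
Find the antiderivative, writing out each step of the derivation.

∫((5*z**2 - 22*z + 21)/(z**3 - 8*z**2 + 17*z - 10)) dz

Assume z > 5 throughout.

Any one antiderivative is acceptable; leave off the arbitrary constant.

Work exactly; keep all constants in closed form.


Step 1. Decompose ∫((5*z**2 - 22*z + 21)/(z**3 - 8*z**2 + 17*z - 10)) dz by partial fractions, (5*z**2 - 22*z + 21)/(z**3 - 8*z**2 + 17*z - 10) = 1/(z - 1) + 1/(z - 2) + 3/(z - 5): now ∫(3/(z - 5)) dz + ∫(1/(z - 2)) dz + ∫(1/(z - 1)) dz.
Step 2. Evaluate the standard form [assuming z > 1]: now log(z - 1) + ∫(3/(z - 5)) dz + ∫(1/(z - 2)) dz.
Step 3. Evaluate the standard form [assuming z > 2]: now log(z - 2) + log(z - 1) + ∫(3/(z - 5)) dz.
Step 4. Evaluate the standard form [assuming z > 5]: now 3*log(z - 5) + log(z - 2) + log(z - 1).
Answer: 3*log(z - 5) + log(z - 2) + log(z - 1).
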